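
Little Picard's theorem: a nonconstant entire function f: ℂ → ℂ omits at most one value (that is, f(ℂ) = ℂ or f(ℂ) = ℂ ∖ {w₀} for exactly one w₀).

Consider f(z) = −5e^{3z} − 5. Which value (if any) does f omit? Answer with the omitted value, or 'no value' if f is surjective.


Little Picard bounds the complement of f(ℂ) to at most one point.
e^{3z} is never zero on ℂ, so -5·e^{3z} takes every value in ℂ ∖ {0}. Adding -5 shifts the range to ℂ ∖ {-5}. Thus f omits exactly the value -5.

Omitted value: -5.


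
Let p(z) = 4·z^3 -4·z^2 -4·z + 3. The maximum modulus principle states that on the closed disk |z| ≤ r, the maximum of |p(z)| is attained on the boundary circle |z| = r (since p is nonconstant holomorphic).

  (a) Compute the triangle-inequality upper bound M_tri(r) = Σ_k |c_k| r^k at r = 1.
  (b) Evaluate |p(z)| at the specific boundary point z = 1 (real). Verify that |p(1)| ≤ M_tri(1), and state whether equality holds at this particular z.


Coefficients: c_0 = 3, c_1 = -4, c_2 = -4, c_3 = 4. Radius r = 1.
Part (a). Triangle bound: M_tri(r) = Σ_k |c_k| r^k
  = |3|·1^0 + |-4|·1^1 + |-4|·1^2 + |4|·1^3
  = 3 + 4 + 4 + 4 = 15.
This bounds M(r) := max_{|z|=r} |p(z)| from above; equality holds iff all terms c_k z^k can be made to align in phase at a single z on |z|=r.
Part (b). At z = 1 (real, on the circle |z| = r):
  p(1) = (3)·1^0 + (-4)·1^1 + (-4)·1^2 + (4)·1^3 = -1.
  |p(1)| = 1.
Check: |p(1)| = 1 ≤ 15 = M_tri(1). ✓ Equality does not hold at z = 1 (the coefficients have mixed signs, so the terms do not all align in phase there).

M_tri(1) = 15; |p(1)| = 1; equality at z=1: no.


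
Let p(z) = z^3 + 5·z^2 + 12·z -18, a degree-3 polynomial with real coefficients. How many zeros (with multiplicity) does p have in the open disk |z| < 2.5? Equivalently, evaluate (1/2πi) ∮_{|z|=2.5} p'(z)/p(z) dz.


The zeros of p are: 1, (-3 + 3i), (-3 - 3i).
Their magnitudes are: 1, 4.243, 4.243.
Zeros with |z| < R = 2.5: 1.
Count = 1.
By the argument principle, (1/2πi) ∮_{|z|=R} p'(z)/p(z) dz equals exactly this count.

Number of zeros inside |z| < 2.5: 1.


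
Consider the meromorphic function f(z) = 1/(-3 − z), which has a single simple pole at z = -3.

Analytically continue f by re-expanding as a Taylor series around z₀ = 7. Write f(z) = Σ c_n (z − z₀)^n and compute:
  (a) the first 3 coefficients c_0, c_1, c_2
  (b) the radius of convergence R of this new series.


Let w = z − z₀, so z = z₀ + w.
Then -3 − z = -3 − (z₀ + w) = (-3 − z₀) − w = -10 − w.
f(z) = 1/(-10 − w) = (1/(-10)) · 1/(1 − w/(-10)) = Σ_{n≥0} w^n / (-10)^(n+1).
So c_n = 1/(-10)^(n+1):
  c_0 = 1/(-10)^1 = -1/10.
  c_1 = 1/(-10)^2 = 1/100.
  c_2 = 1/(-10)^3 = -1/1000.
The series is valid for |w/d| < 1, i.e. |z − z₀| < |d|.
Radius of convergence: R = |-3 − z₀| = |-10| = 10 (distance from z₀ to the singularity z = -3).

c_0 = -1/10, c_1 = 1/100, c_2 = -1/1000; R = 10.


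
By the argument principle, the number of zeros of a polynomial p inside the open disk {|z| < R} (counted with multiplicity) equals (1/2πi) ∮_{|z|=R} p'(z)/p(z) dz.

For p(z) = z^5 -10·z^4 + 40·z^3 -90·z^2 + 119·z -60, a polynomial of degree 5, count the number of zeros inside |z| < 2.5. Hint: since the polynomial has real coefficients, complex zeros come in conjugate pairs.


The zeros of p are: (1 + 2i), (1 - 2i), 3, 1, 4.
Their magnitudes are: 2.236, 2.236, 3, 1, 4.
Zeros with |z| < R = 2.5: (1 + 2i), (1 - 2i), 1.
Count = 3.
By the argument principle, (1/2πi) ∮_{|z|=R} p'(z)/p(z) dz equals exactly this count.

Number of zeros inside |z| < 2.5: 3.


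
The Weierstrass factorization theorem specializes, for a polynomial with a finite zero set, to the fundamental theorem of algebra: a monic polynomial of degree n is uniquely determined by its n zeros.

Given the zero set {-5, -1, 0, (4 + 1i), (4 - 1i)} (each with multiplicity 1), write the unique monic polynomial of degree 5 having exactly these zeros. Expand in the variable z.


The polynomial is p(z) = ∏_{α ∈ S} (z − α), where S = {-5, -1, 0, (4 + 1i), (4 - 1i)}.
Expanding the product yields: p(z) = z^5 -2·z^4 -26·z^3 + 62·z^2 + 85·z.
Note conjugate pairs combine to real quadratics: (z − (4+1i))(z − (4−1i)) = z² − 8z + 17.
The resulting polynomial has degree 5 and real coefficients as required.

p(z) = z^5 -2·z^4 -26·z^3 + 62·z^2 + 85·z.


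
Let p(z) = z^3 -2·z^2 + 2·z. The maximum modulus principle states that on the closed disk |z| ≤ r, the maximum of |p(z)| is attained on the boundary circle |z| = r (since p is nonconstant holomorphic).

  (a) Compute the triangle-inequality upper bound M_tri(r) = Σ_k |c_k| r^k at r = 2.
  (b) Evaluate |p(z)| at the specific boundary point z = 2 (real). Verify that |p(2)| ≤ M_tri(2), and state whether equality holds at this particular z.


Coefficients: c_0 = 0, c_1 = 2, c_2 = -2, c_3 = 1. Radius r = 2.
Part (a). Triangle bound: M_tri(r) = Σ_k |c_k| r^k
  = |0|·2^0 + |2|·2^1 + |-2|·2^2 + |1|·2^3
  = 0 + 4 + 8 + 8 = 20.
This bounds M(r) := max_{|z|=r} |p(z)| from above; equality holds iff all terms c_k z^k can be made to align in phase at a single z on |z|=r.
Part (b). At z = 2 (real, on the circle |z| = r):
  p(2) = (0)·2^0 + (2)·2^1 + (-2)·2^2 + (1)·2^3 = 4.
  |p(2)| = 4.
Check: |p(2)| = 4 ≤ 20 = M_tri(2). ✓ Equality does not hold at z = 2 (the coefficients have mixed signs, so the terms do not all align in phase there).

M_tri(2) = 20; |p(2)| = 4; equality at z=2: no.


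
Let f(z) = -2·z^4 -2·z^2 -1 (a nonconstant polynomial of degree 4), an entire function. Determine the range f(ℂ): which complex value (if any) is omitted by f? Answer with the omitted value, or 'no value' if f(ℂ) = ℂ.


Little Picard bounds the complement of f(ℂ) to at most one point.
For every w ∈ ℂ, the equation p(z) − w = 0 is a nonconstant polynomial in z and hence has at least one root by the fundamental theorem of algebra. So p is surjective onto ℂ, omitting no value.

Omitted value: no value.


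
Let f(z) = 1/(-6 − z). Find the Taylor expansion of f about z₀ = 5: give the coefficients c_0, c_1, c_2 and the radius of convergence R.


Let w = z − z₀, so z = z₀ + w.
Then -6 − z = -6 − (z₀ + w) = (-6 − z₀) − w = -11 − w.
f(z) = 1/(-11 − w) = (1/(-11)) · 1/(1 − w/(-11)) = Σ_{n≥0} w^n / (-11)^(n+1).
So c_n = 1/(-11)^(n+1):
  c_0 = 1/(-11)^1 = -1/11.
  c_1 = 1/(-11)^2 = 1/121.
  c_2 = 1/(-11)^3 = -1/1331.
The series is valid for |w/d| < 1, i.e. |z − z₀| < |d|.
Radius of convergence: R = |-6 − z₀| = |-11| = 11 (distance from z₀ to the singularity z = -6).

c_0 = -1/11, c_1 = 1/121, c_2 = -1/1331; R = 11.


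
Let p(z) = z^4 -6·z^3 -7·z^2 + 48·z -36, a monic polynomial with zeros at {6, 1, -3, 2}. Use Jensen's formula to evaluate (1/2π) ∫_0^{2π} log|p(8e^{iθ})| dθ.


Zeros: -3, 1, 2, 6; r = 8.
Inside |z| < r: -3, 1, 2, 6. Outside (|z| ≥ r): ∅.
p(0) = -36, so log|p(0)| = log(36) = 3.5835.
Apply Jensen: I(r) = log|p(0)| + Σ_k log(r/|z_k|), summed over zeros inside |z| < r.
  log(r/|z_k|) for z_k = 6: log(8/6) = 0.2877
  log(r/|z_k|) for z_k = 1: log(8/1) = 2.0794
  log(r/|z_k|) for z_k = -3: log(8/3) = 0.9808
  log(r/|z_k|) for z_k = 2: log(8/2) = 1.3863
Sum over inside zeros: 4.7342.
I(r) = log|p(0)| + (inside sum) = 3.5835 + 4.7342 = 8.3178.
Closed form (all zeros inside, monic): I(r) = n·log(r) = 4·log(8) = 8.3178. ✓

I(r) ≈ 8.3178.


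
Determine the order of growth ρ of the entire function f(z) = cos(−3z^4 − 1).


Write cos(w) = (e^{iw} ± e^{−iw})/(2 or 2i), so |cos(w)| ≤ e^{|w|}. With w = −3z^4 − 1, |w| ≤ 3r^4 + 1 on |z|=r, giving M(r) ≤ e^{3r^4 + 1} and ρ ≤ 4. For the lower bound, choose z on |z|=r with -3z^4 purely imaginary of modulus 3r^4; then |cos(−3z^4 − 1)| grows like e^{3r^4}/2, so ρ ≥ 4. Hence ρ = 4.
Therefore ρ = 4.

Order ρ = 4.


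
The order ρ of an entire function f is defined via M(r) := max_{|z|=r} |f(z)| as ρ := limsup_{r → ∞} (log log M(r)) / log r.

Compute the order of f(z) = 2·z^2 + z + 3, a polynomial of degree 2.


|f(z)| ≤ Σ|c_k|·r^k = O(r^2) as r → ∞. Polynomial growth is O(e^{r^ε}) for every ε > 0 (since r^2/e^{r^ε} → 0), so ρ ≤ ε for all ε > 0, i.e. ρ = 0. Every nonconstant polynomial has order 0.
Therefore ρ = 0.

Order ρ = 0.


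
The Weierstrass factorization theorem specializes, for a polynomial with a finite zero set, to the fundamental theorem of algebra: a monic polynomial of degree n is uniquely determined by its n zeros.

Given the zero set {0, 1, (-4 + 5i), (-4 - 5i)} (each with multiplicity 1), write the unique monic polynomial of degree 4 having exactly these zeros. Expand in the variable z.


The polynomial is p(z) = ∏_{α ∈ S} (z − α), where S = {0, 1, (-4 + 5i), (-4 - 5i)}.
Expanding the product yields: p(z) = z^4 + 7·z^3 + 33·z^2 -41·z.
Note conjugate pairs combine to real quadratics: (z − (-4+5i))(z − (-4−5i)) = z² + 8z + 41.
The resulting polynomial has degree 4 and real coefficients as required.

p(z) = z^4 + 7·z^3 + 33·z^2 -41·z.


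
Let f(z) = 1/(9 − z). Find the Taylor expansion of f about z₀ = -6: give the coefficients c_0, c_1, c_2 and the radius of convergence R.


Let w = z − z₀, so z = z₀ + w.
Then 9 − z = 9 − (z₀ + w) = (9 − z₀) − w = 15 − w.
f(z) = 1/(15 − w) = (1/(15)) · 1/(1 − w/(15)) = Σ_{n≥0} w^n / (15)^(n+1).
So c_n = 1/(15)^(n+1):
  c_0 = 1/(15)^1 = 1/15.
  c_1 = 1/(15)^2 = 1/225.
  c_2 = 1/(15)^3 = 1/3375.
The series is valid for |w/d| < 1, i.e. |z − z₀| < |d|.
Radius of convergence: R = |9 − z₀| = |15| = 15 (distance from z₀ to the singularity z = 9).

c_0 = 1/15, c_1 = 1/225, c_2 = 1/3375; R = 15.


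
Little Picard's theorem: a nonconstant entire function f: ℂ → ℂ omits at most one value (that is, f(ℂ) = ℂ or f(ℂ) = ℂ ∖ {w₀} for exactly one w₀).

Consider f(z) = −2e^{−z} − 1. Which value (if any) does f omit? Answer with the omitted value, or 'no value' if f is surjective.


Little Picard bounds the complement of f(ℂ) to at most one point.
e^{−z} is never zero on ℂ, so -2·e^{−z} takes every value in ℂ ∖ {0}. Adding -1 shifts the range to ℂ ∖ {-1}. Thus f omits exactly the value -1.

Omitted value: -1.


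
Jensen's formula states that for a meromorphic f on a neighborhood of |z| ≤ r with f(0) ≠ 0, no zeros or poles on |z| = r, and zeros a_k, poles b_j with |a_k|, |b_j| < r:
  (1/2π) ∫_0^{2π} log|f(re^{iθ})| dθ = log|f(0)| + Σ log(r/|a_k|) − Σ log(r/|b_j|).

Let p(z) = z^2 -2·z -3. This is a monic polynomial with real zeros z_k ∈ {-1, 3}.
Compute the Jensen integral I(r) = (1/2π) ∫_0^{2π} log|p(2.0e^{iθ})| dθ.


Zeros: -1, 3; r = 2.0.
Inside |z| < r: -1. Outside (|z| ≥ r): 3.
p(0) = -3, so log|p(0)| = log(3) = 1.0986.
Apply Jensen: I(r) = log|p(0)| + Σ_k log(r/|z_k|), summed over zeros inside |z| < r.
  log(r/|z_k|) for z_k = -1: log(2.0/1) = 0.6931
  Outside zeros (3) contribute nothing to the Jensen sum.
Sum over inside zeros: 0.6931.
I(r) = log|p(0)| + (inside sum) = 1.0986 + 0.6931 = 1.7918.
Note: since some zeros are outside |z| ≤ r, the simplified n·log(r) form does NOT apply — only the inside zeros contribute.

I(r) ≈ 1.7918.


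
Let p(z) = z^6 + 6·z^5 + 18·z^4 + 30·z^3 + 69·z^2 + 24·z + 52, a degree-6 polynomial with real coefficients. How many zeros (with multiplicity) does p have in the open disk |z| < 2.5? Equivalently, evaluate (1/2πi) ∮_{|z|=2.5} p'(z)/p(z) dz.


The zeros of p are: (-3 + 2i), (-3 - 2i), (0 + 2i), (0 - 2i), (0 + 1i), (0 - 1i).
Their magnitudes are: 3.606, 3.606, 2, 2, 1, 1.
Zeros with |z| < R = 2.5: (0 + 2i), (0 - 2i), (0 + 1i), (0 - 1i).
Count = 4.
By the argument principle, (1/2πi) ∮_{|z|=R} p'(z)/p(z) dz equals exactly this count.

Number of zeros inside |z| < 2.5: 4.


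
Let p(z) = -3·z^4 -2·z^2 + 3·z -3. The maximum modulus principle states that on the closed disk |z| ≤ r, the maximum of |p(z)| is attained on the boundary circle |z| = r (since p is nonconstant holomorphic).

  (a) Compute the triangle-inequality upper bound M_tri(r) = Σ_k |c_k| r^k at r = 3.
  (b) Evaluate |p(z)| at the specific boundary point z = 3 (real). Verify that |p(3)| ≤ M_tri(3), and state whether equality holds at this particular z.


Coefficients: c_0 = -3, c_1 = 3, c_2 = -2, c_3 = 0, c_4 = -3. Radius r = 3.
Part (a). Triangle bound: M_tri(r) = Σ_k |c_k| r^k
  = |-3|·3^0 + |3|·3^1 + |-2|·3^2 + |0|·3^3 + |-3|·3^4
  = 3 + 9 + 18 + 0 + 243 = 273.
This bounds M(r) := max_{|z|=r} |p(z)| from above; equality holds iff all terms c_k z^k can be made to align in phase at a single z on |z|=r.
Part (b). At z = 3 (real, on the circle |z| = r):
  p(3) = (-3)·3^0 + (3)·3^1 + (-2)·3^2 + (0)·3^3 + (-3)·3^4 = -255.
  |p(3)| = 255.
Check: |p(3)| = 255 ≤ 273 = M_tri(3). ✓ Equality does not hold at z = 3 (the coefficients have mixed signs, so the terms do not all align in phase there).

M_tri(3) = 273; |p(3)| = 255; equality at z=3: no.


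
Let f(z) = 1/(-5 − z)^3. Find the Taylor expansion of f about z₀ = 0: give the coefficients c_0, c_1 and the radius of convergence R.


Let w = z − z₀, so z = z₀ + w.
Then -5 − z = -5 − (z₀ + w) = (-5 − z₀) − w = -5 − w.
f(z) = 1/(-5 − w)^3 = (1/(-5)^3) · (1 − w/(-5))^{−3}.
By the binomial series (1−u)^{−3} = Σ_{n≥0} C(n+2, 2) u^n for |u|<1, with u = w/(-5):
  c_n = C(n+2, 2) / (-5)^(n+3).
  c_0 = 1/(-5)^3 = -1/125.
  c_1 = 3/(-5)^4 = 3/625.
The series is valid for |w/d| < 1, i.e. |z − z₀| < |d|.
Radius of convergence: R = |-5 − z₀| = |-5| = 5 (distance from z₀ to the singularity z = -5).

c_0 = -1/125, c_1 = 3/625; R = 5.


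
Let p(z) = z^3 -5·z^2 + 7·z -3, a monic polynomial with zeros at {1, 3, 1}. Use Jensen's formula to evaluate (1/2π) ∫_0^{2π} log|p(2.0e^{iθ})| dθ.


Zeros: 1, 1, 3; r = 2.0.
Inside |z| < r: 1, 1. Outside (|z| ≥ r): 3.
p(0) = -3, so log|p(0)| = log(3) = 1.0986.
Apply Jensen: I(r) = log|p(0)| + Σ_k log(r/|z_k|), summed over zeros inside |z| < r.
  log(r/|z_k|) for z_k = 1: log(2.0/1) = 0.6931
  log(r/|z_k|) for z_k = 1: log(2.0/1) = 0.6931
  Outside zeros (3) contribute nothing to the Jensen sum.
Sum over inside zeros: 1.3863.
I(r) = log|p(0)| + (inside sum) = 1.0986 + 1.3863 = 2.4849.
Note: since some zeros are outside |z| ≤ r, the simplified n·log(r) form does NOT apply — only the inside zeros contribute.

I(r) ≈ 2.4849.


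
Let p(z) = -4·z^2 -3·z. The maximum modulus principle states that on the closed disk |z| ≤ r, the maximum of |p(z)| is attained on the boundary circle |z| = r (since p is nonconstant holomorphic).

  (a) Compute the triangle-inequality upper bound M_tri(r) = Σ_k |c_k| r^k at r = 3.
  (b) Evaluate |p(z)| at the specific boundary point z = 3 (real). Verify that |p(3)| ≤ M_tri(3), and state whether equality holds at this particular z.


Coefficients: c_0 = 0, c_1 = -3, c_2 = -4. Radius r = 3.
Part (a). Triangle bound: M_tri(r) = Σ_k |c_k| r^k
  = |0|·3^0 + |-3|·3^1 + |-4|·3^2
  = 0 + 9 + 36 = 45.
This bounds M(r) := max_{|z|=r} |p(z)| from above; equality holds iff all terms c_k z^k can be made to align in phase at a single z on |z|=r.
Part (b). At z = 3 (real, on the circle |z| = r):
  p(3) = (0)·3^0 + (-3)·3^1 + (-4)·3^2 = -45.
  |p(3)| = 45.
Since all nonzero coefficients share the same sign, |p(3)| = 45 = M_tri(3); the triangle bound is attained at z = 3, so in fact M(r) = 45.

M_tri(3) = 45; |p(3)| = 45; equality at z=3: yes.


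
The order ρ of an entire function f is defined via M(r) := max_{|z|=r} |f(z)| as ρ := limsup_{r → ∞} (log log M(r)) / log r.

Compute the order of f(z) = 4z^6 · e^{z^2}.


M(r) = max_{|z|=r} |4|·|z|^6·|e^{z^2}| = 4·r^6 · e^{1r^2} (the factors attain their maxima compatibly on |z|=r). Then log M(r) = log 4 + 6·log r + 1r^2, dominated by the last term, so log log M(r) ~ 2·log r. The polynomial factor 4z^6 contributes only a log r term and does not affect the order. ρ = 2.
Therefore ρ = 2.

Order ρ = 2.


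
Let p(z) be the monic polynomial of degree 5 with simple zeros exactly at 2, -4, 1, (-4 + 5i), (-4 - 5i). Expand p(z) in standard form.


The polynomial is p(z) = ∏_{α ∈ S} (z − α), where S = {2, -4, 1, (-4 + 5i), (-4 - 5i)}.
Expanding the product yields: p(z) = z^5 + 9·z^4 + 39·z^3 -31·z^2 -346·z + 328.
Note conjugate pairs combine to real quadratics: (z − (-4+5i))(z − (-4−5i)) = z² + 8z + 41.
The resulting polynomial has degree 5 and real coefficients as required.

p(z) = z^5 + 9·z^4 + 39·z^3 -31·z^2 -346·z + 328.


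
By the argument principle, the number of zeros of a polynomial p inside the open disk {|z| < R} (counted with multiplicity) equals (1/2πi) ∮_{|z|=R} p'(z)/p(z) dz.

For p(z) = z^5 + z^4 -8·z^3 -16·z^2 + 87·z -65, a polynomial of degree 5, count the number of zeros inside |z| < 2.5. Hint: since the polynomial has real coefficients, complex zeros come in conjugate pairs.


The zeros of p are: (-3 + 2i), (-3 - 2i), 1, (2 + 1i), (2 - 1i).
Their magnitudes are: 3.606, 3.606, 1, 2.236, 2.236.
Zeros with |z| < R = 2.5: 1, (2 + 1i), (2 - 1i).
Count = 3.
By the argument principle, (1/2πi) ∮_{|z|=R} p'(z)/p(z) dz equals exactly this count.

Number of zeros inside |z| < 2.5: 3.


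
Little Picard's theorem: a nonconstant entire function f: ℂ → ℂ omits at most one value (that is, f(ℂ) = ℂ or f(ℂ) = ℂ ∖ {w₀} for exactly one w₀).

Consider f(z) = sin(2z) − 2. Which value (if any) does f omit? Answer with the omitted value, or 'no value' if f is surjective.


Little Picard bounds the complement of f(ℂ) to at most one point.
sin is entire and surjective onto ℂ: for every w ∈ ℂ, sin(ζ) = w has a solution ζ ∈ ℂ (e.g., via the complex inverse arcsin). With ζ = 2z this gives z = ζ/(2). Then 1·sin(2z) takes every value in 1·ℂ = ℂ, and adding -2 is a bijection of ℂ. So f is surjective and omits no value. (Note: only on the real line is sin bounded by [−1, 1].)

Omitted value: no value.


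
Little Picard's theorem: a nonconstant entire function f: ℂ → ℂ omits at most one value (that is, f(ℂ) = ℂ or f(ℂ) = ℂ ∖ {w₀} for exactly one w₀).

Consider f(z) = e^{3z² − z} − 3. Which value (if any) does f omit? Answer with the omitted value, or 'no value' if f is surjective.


Little Picard bounds the complement of f(ℂ) to at most one point.
The exponent g(z) = 3z² − z is a nonconstant polynomial, hence surjective onto ℂ. So e^{g(z)} takes every value in {e^w : w ∈ ℂ} = ℂ ∖ {0}. Adding -3 shifts the range to ℂ ∖ {-3}. f omits exactly -3.

Omitted value: -3.


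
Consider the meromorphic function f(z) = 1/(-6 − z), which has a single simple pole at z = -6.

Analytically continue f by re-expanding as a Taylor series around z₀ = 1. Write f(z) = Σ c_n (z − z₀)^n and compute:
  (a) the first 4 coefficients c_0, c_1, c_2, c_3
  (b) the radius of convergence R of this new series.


Let w = z − z₀, so z = z₀ + w.
Then -6 − z = -6 − (z₀ + w) = (-6 − z₀) − w = -7 − w.
f(z) = 1/(-7 − w) = (1/(-7)) · 1/(1 − w/(-7)) = Σ_{n≥0} w^n / (-7)^(n+1).
So c_n = 1/(-7)^(n+1):
  c_0 = 1/(-7)^1 = -1/7.
  c_1 = 1/(-7)^2 = 1/49.
  c_2 = 1/(-7)^3 = -1/343.
  c_3 = 1/(-7)^4 = 1/2401.
The series is valid for |w/d| < 1, i.e. |z − z₀| < |d|.
Radius of convergence: R = |-6 − z₀| = |-7| = 7 (distance from z₀ to the singularity z = -6).

c_0 = -1/7, c_1 = 1/49, c_2 = -1/343, c_3 = 1/2401; R = 7.


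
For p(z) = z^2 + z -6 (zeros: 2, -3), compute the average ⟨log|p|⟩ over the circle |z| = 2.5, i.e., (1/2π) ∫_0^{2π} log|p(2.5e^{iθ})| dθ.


Zeros: -3, 2; r = 2.5.
Inside |z| < r: 2. Outside (|z| ≥ r): -3.
p(0) = -6, so log|p(0)| = log(6) = 1.7918.
Apply Jensen: I(r) = log|p(0)| + Σ_k log(r/|z_k|), summed over zeros inside |z| < r.
  log(r/|z_k|) for z_k = 2: log(2.5/2) = 0.2231
  Outside zeros (-3) contribute nothing to the Jensen sum.
Sum over inside zeros: 0.2231.
I(r) = log|p(0)| + (inside sum) = 1.7918 + 0.2231 = 2.0149.
Note: since some zeros are outside |z| ≤ r, the simplified n·log(r) form does NOT apply — only the inside zeros contribute.

I(r) ≈ 2.0149.


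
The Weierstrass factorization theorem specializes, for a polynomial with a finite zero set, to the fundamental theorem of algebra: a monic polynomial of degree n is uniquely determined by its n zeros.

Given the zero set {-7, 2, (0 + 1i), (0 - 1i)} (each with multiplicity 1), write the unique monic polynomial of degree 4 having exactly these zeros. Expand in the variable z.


The polynomial is p(z) = ∏_{α ∈ S} (z − α), where S = {-7, 2, (0 + 1i), (0 - 1i)}.
Expanding the product yields: p(z) = z^4 + 5·z^3 -13·z^2 + 5·z -14.
Note conjugate pairs combine to real quadratics: (z − (0+1i))(z − (0−1i)) = z² + 1.
The resulting polynomial has degree 4 and real coefficients as required.

p(z) = z^4 + 5·z^3 -13·z^2 + 5·z -14.


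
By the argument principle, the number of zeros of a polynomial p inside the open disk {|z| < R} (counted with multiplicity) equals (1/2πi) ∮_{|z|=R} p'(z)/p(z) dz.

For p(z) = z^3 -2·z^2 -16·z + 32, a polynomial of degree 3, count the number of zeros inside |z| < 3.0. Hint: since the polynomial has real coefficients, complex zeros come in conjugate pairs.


The zeros of p are: 2, 4, -4.
Their magnitudes are: 2, 4, 4.
Zeros with |z| < R = 3.0: 2.
Count = 1.
By the argument principle, (1/2πi) ∮_{|z|=R} p'(z)/p(z) dz equals exactly this count.

Number of zeros inside |z| < 3.0: 1.


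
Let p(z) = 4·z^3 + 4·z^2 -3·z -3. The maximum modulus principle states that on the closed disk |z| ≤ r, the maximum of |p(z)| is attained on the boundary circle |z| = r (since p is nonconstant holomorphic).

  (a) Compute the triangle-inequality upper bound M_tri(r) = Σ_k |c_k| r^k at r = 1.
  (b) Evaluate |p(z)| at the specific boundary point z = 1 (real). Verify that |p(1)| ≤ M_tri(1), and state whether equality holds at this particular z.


Coefficients: c_0 = -3, c_1 = -3, c_2 = 4, c_3 = 4. Radius r = 1.
Part (a). Triangle bound: M_tri(r) = Σ_k |c_k| r^k
  = |-3|·1^0 + |-3|·1^1 + |4|·1^2 + |4|·1^3
  = 3 + 3 + 4 + 4 = 14.
This bounds M(r) := max_{|z|=r} |p(z)| from above; equality holds iff all terms c_k z^k can be made to align in phase at a single z on |z|=r.
Part (b). At z = 1 (real, on the circle |z| = r):
  p(1) = (-3)·1^0 + (-3)·1^1 + (4)·1^2 + (4)·1^3 = 2.
  |p(1)| = 2.
Check: |p(1)| = 2 ≤ 14 = M_tri(1). ✓ Equality does not hold at z = 1 (the coefficients have mixed signs, so the terms do not all align in phase there).

M_tri(1) = 14; |p(1)| = 2; equality at z=1: no.


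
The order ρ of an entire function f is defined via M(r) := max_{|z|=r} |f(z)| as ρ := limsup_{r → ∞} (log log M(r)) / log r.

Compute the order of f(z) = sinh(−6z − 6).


sinh(w) is a linear combination of e^{iw} and e^{−iw} (or e^w, e^{−w} in the hyperbolic case), so |sinh(w)| ≤ e^{|w|}. With w = −6z − 6, |w| ≤ 6|z| + 6 = 6r + 6 on |z| = r, giving M(r) ≤ e^{6r + 6}, so ρ ≤ 1. On a suitable ray (z = it for sin/cos; z = t for sinh/cosh, t real → ∞), |sinh(−6z − 6)| grows like e^{6|t|}/2, so ρ ≥ 1. Hence ρ = 1.
Therefore ρ = 1.

Order ρ = 1.


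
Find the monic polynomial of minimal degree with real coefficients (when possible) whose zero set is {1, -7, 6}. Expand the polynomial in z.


The polynomial is p(z) = ∏_{α ∈ S} (z − α), where S = {1, -7, 6}.
Expanding the product yields: p(z) = z^3 -43·z + 42.
The resulting polynomial has degree 3 and real coefficients as required.

p(z) = z^3 -43·z + 42.


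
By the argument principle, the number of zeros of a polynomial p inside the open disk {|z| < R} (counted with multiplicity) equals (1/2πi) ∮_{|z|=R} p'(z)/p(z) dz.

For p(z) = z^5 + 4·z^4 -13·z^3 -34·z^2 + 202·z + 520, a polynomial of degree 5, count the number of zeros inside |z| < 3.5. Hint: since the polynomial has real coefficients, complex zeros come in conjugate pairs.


The zeros of p are: (-3 + 1i), (-3 - 1i), (3 + 2i), (3 - 2i), -4.
Their magnitudes are: 3.162, 3.162, 3.606, 3.606, 4.
Zeros with |z| < R = 3.5: (-3 + 1i), (-3 - 1i).
Count = 2.
By the argument principle, (1/2πi) ∮_{|z|=R} p'(z)/p(z) dz equals exactly this count.

Number of zeros inside |z| < 3.5: 2.


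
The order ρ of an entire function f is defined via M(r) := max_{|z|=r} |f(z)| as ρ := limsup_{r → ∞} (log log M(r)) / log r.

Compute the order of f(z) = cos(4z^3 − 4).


Write cos(w) = (e^{iw} ± e^{−iw})/(2 or 2i), so |cos(w)| ≤ e^{|w|}. With w = 4z^3 − 4, |w| ≤ 4r^3 + 4 on |z|=r, giving M(r) ≤ e^{4r^3 + 4} and ρ ≤ 3. For the lower bound, choose z on |z|=r with 4z^3 purely imaginary of modulus 4r^3; then |cos(4z^3 − 4)| grows like e^{4r^3}/2, so ρ ≥ 3. Hence ρ = 3.
Therefore ρ = 3.

Order ρ = 3.


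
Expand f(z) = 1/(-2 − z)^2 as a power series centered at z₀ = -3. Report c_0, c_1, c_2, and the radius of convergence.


Let w = z − z₀, so z = z₀ + w.
Then -2 − z = -2 − (z₀ + w) = (-2 − z₀) − w = 1 − w.
f(z) = 1/(1 − w)^2 = (1/(1)^2) · (1 − w/(1))^{−2}.
By the binomial series (1−u)^{−2} = Σ_{n≥0} C(n+1, 1) u^n for |u|<1, with u = w/(1):
  c_n = C(n+1, 1) / (1)^(n+2).
  c_0 = 1/(1)^2 = 1.
  c_1 = 2/(1)^3 = 2.
  c_2 = 3/(1)^4 = 3.
The series is valid for |w/d| < 1, i.e. |z − z₀| < |d|.
Radius of convergence: R = |-2 − z₀| = |1| = 1 (distance from z₀ to the singularity z = -2).

c_0 = 1, c_1 = 2, c_2 = 3; R = 1.


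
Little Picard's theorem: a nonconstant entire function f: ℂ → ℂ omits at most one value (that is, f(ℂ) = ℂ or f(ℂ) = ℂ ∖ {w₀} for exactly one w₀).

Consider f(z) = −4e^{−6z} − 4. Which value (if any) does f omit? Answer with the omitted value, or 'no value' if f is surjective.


Little Picard bounds the complement of f(ℂ) to at most one point.
e^{−6z} is never zero on ℂ, so -4·e^{−6z} takes every value in ℂ ∖ {0}. Adding -4 shifts the range to ℂ ∖ {-4}. Thus f omits exactly the value -4.

Omitted value: -4.


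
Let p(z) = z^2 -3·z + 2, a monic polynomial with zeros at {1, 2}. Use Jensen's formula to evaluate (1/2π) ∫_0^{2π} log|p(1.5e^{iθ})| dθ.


Zeros: 1, 2; r = 1.5.
Inside |z| < r: 1. Outside (|z| ≥ r): 2.
p(0) = 2, so log|p(0)| = log(2) = 0.6931.
Apply Jensen: I(r) = log|p(0)| + Σ_k log(r/|z_k|), summed over zeros inside |z| < r.
  log(r/|z_k|) for z_k = 1: log(1.5/1) = 0.4055
  Outside zeros (2) contribute nothing to the Jensen sum.
Sum over inside zeros: 0.4055.
I(r) = log|p(0)| + (inside sum) = 0.6931 + 0.4055 = 1.0986.
Note: since some zeros are outside |z| ≤ r, the simplified n·log(r) form does NOT apply — only the inside zeros contribute.

I(r) ≈ 1.0986.


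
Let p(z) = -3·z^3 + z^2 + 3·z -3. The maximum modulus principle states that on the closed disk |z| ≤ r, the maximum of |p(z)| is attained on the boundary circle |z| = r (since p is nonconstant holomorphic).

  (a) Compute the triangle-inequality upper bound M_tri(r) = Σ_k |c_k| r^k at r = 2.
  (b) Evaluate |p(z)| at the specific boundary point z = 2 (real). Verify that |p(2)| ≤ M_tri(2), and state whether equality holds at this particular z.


Coefficients: c_0 = -3, c_1 = 3, c_2 = 1, c_3 = -3. Radius r = 2.
Part (a). Triangle bound: M_tri(r) = Σ_k |c_k| r^k
  = |-3|·2^0 + |3|·2^1 + |1|·2^2 + |-3|·2^3
  = 3 + 6 + 4 + 24 = 37.
This bounds M(r) := max_{|z|=r} |p(z)| from above; equality holds iff all terms c_k z^k can be made to align in phase at a single z on |z|=r.
Part (b). At z = 2 (real, on the circle |z| = r):
  p(2) = (-3)·2^0 + (3)·2^1 + (1)·2^2 + (-3)·2^3 = -17.
  |p(2)| = 17.
Check: |p(2)| = 17 ≤ 37 = M_tri(2). ✓ Equality does not hold at z = 2 (the coefficients have mixed signs, so the terms do not all align in phase there).

M_tri(2) = 37; |p(2)| = 17; equality at z=2: no.


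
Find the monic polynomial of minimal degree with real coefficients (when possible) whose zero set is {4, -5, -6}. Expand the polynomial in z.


The polynomial is p(z) = ∏_{α ∈ S} (z − α), where S = {4, -5, -6}.
Expanding the product yields: p(z) = z^3 + 7·z^2 -14·z -120.
The resulting polynomial has degree 3 and real coefficients as required.

p(z) = z^3 + 7·z^2 -14·z -120.


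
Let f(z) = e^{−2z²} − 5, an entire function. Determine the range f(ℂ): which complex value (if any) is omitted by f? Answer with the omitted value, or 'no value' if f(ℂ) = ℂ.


Little Picard bounds the complement of f(ℂ) to at most one point.
The exponent g(z) = −2z² is a nonconstant polynomial, hence surjective onto ℂ. So e^{g(z)} takes every value in {e^w : w ∈ ℂ} = ℂ ∖ {0}. Adding -5 shifts the range to ℂ ∖ {-5}. f omits exactly -5.

Omitted value: -5.


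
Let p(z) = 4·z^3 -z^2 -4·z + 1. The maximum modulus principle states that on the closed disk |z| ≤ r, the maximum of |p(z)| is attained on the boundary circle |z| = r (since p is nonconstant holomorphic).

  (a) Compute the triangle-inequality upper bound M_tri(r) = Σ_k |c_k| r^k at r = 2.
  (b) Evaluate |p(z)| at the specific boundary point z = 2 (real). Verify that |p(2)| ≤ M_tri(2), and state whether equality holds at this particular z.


Coefficients: c_0 = 1, c_1 = -4, c_2 = -1, c_3 = 4. Radius r = 2.
Part (a). Triangle bound: M_tri(r) = Σ_k |c_k| r^k
  = |1|·2^0 + |-4|·2^1 + |-1|·2^2 + |4|·2^3
  = 1 + 8 + 4 + 32 = 45.
This bounds M(r) := max_{|z|=r} |p(z)| from above; equality holds iff all terms c_k z^k can be made to align in phase at a single z on |z|=r.
Part (b). At z = 2 (real, on the circle |z| = r):
  p(2) = (1)·2^0 + (-4)·2^1 + (-1)·2^2 + (4)·2^3 = 21.
  |p(2)| = 21.
Check: |p(2)| = 21 ≤ 45 = M_tri(2). ✓ Equality does not hold at z = 2 (the coefficients have mixed signs, so the terms do not all align in phase there).

M_tri(2) = 45; |p(2)| = 21; equality at z=2: no.


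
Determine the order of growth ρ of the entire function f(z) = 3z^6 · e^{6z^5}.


M(r) = max_{|z|=r} |3|·|z|^6·|e^{6z^5}| = 3·r^6 · e^{6r^5} (the factors attain their maxima compatibly on |z|=r). Then log M(r) = log 3 + 6·log r + 6r^5, dominated by the last term, so log log M(r) ~ 5·log r. The polynomial factor 3z^6 contributes only a log r term and does not affect the order. ρ = 5.
Therefore ρ = 5.

Order ρ = 5.


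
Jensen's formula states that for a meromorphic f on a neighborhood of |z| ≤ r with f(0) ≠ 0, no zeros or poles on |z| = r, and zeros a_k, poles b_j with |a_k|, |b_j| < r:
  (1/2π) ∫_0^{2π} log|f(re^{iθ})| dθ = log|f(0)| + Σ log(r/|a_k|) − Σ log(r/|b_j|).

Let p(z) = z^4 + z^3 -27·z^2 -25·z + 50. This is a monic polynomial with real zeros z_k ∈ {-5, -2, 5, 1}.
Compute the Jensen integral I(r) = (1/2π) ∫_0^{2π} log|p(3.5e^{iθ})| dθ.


Zeros: -5, -2, 1, 5; r = 3.5.
Inside |z| < r: -2, 1. Outside (|z| ≥ r): -5, 5.
p(0) = 50, so log|p(0)| = log(50) = 3.9120.
Apply Jensen: I(r) = log|p(0)| + Σ_k log(r/|z_k|), summed over zeros inside |z| < r.
  log(r/|z_k|) for z_k = -2: log(3.5/2) = 0.5596
  log(r/|z_k|) for z_k = 1: log(3.5/1) = 1.2528
  Outside zeros (-5, 5) contribute nothing to the Jensen sum.
Sum over inside zeros: 1.8124.
I(r) = log|p(0)| + (inside sum) = 3.9120 + 1.8124 = 5.7244.
Note: since some zeros are outside |z| ≤ r, the simplified n·log(r) form does NOT apply — only the inside zeros contribute.

I(r) ≈ 5.7244.


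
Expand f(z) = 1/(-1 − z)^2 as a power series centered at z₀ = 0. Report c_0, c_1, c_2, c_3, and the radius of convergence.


Let w = z − z₀, so z = z₀ + w.
Then -1 − z = -1 − (z₀ + w) = (-1 − z₀) − w = -1 − w.
f(z) = 1/(-1 − w)^2 = (1/(-1)^2) · (1 − w/(-1))^{−2}.
By the binomial series (1−u)^{−2} = Σ_{n≥0} C(n+1, 1) u^n for |u|<1, with u = w/(-1):
  c_n = C(n+1, 1) / (-1)^(n+2).
  c_0 = 1/(-1)^2 = 1.
  c_1 = 2/(-1)^3 = -2.
  c_2 = 3/(-1)^4 = 3.
  c_3 = 4/(-1)^5 = -4.
The series is valid for |w/d| < 1, i.e. |z − z₀| < |d|.
Radius of convergence: R = |-1 − z₀| = |-1| = 1 (distance from z₀ to the singularity z = -1).

c_0 = 1, c_1 = -2, c_2 = 3, c_3 = -4; R = 1.


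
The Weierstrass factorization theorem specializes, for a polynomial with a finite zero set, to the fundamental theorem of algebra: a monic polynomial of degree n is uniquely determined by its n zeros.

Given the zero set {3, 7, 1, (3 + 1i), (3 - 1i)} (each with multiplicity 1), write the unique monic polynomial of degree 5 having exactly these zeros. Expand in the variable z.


The polynomial is p(z) = ∏_{α ∈ S} (z − α), where S = {3, 7, 1, (3 + 1i), (3 - 1i)}.
Expanding the product yields: p(z) = z^5 -17·z^4 + 107·z^3 -317·z^2 + 436·z -210.
Note conjugate pairs combine to real quadratics: (z − (3+1i))(z − (3−1i)) = z² − 6z + 10.
The resulting polynomial has degree 5 and real coefficients as required.

p(z) = z^5 -17·z^4 + 107·z^3 -317·z^2 + 436·z -210.


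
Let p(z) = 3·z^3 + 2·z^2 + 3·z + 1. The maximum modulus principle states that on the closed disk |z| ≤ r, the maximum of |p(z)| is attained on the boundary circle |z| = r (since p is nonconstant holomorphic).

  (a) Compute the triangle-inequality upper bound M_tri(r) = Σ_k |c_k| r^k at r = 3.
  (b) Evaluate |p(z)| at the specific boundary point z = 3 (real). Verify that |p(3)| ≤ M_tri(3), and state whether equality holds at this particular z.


Coefficients: c_0 = 1, c_1 = 3, c_2 = 2, c_3 = 3. Radius r = 3.
Part (a). Triangle bound: M_tri(r) = Σ_k |c_k| r^k
  = |1|·3^0 + |3|·3^1 + |2|·3^2 + |3|·3^3
  = 1 + 9 + 18 + 81 = 109.
This bounds M(r) := max_{|z|=r} |p(z)| from above; equality holds iff all terms c_k z^k can be made to align in phase at a single z on |z|=r.
Part (b). At z = 3 (real, on the circle |z| = r):
  p(3) = (1)·3^0 + (3)·3^1 + (2)·3^2 + (3)·3^3 = 109.
  |p(3)| = 109.
Since all nonzero coefficients share the same sign, |p(3)| = 109 = M_tri(3); the triangle bound is attained at z = 3, so in fact M(r) = 109.

M_tri(3) = 109; |p(3)| = 109; equality at z=3: yes.


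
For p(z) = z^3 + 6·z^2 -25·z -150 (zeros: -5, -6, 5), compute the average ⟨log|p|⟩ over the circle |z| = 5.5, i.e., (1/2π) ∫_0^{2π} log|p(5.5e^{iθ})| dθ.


Zeros: -6, -5, 5; r = 5.5.
Inside |z| < r: -5, 5. Outside (|z| ≥ r): -6.
p(0) = -150, so log|p(0)| = log(150) = 5.0106.
Apply Jensen: I(r) = log|p(0)| + Σ_k log(r/|z_k|), summed over zeros inside |z| < r.
  log(r/|z_k|) for z_k = -5: log(5.5/5) = 0.0953
  log(r/|z_k|) for z_k = 5: log(5.5/5) = 0.0953
  Outside zeros (-6) contribute nothing to the Jensen sum.
Sum over inside zeros: 0.1906.
I(r) = log|p(0)| + (inside sum) = 5.0106 + 0.1906 = 5.2013.
Note: since some zeros are outside |z| ≤ r, the simplified n·log(r) form does NOT apply — only the inside zeros contribute.

I(r) ≈ 5.2013.


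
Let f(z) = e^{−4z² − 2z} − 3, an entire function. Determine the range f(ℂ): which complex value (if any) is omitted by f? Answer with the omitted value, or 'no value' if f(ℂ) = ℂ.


Little Picard bounds the complement of f(ℂ) to at most one point.
The exponent g(z) = −4z² − 2z is a nonconstant polynomial, hence surjective onto ℂ. So e^{g(z)} takes every value in {e^w : w ∈ ℂ} = ℂ ∖ {0}. Adding -3 shifts the range to ℂ ∖ {-3}. f omits exactly -3.

Omitted value: -3.


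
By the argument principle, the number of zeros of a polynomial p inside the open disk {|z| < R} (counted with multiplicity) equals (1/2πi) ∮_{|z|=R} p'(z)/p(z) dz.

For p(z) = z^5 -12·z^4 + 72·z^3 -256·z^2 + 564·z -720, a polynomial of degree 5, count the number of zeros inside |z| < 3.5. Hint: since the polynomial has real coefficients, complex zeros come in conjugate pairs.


The zeros of p are: (3 + 3i), (3 - 3i), 4, (1 + 3i), (1 - 3i).
Their magnitudes are: 4.243, 4.243, 4, 3.162, 3.162.
Zeros with |z| < R = 3.5: (1 + 3i), (1 - 3i).
Count = 2.
By the argument principle, (1/2πi) ∮_{|z|=R} p'(z)/p(z) dz equals exactly this count.

Number of zeros inside |z| < 3.5: 2.


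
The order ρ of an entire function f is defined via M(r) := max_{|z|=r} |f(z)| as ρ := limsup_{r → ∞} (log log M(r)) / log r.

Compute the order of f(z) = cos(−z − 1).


cos(w) is a linear combination of e^{iw} and e^{−iw} (or e^w, e^{−w} in the hyperbolic case), so |cos(w)| ≤ e^{|w|}. With w = −z − 1, |w| ≤ 1|z| + 1 = 1r + 1 on |z| = r, giving M(r) ≤ e^{1r + 1}, so ρ ≤ 1. On a suitable ray (z = it for sin/cos; z = t for sinh/cosh, t real → ∞), |cos(−z − 1)| grows like e^{1|t|}/2, so ρ ≥ 1. Hence ρ = 1.
Therefore ρ = 1.

Order ρ = 1.


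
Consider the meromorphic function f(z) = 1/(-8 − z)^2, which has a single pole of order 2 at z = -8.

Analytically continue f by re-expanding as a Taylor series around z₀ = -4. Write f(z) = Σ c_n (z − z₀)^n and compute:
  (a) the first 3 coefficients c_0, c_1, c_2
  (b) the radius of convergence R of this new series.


Let w = z − z₀, so z = z₀ + w.
Then -8 − z = -8 − (z₀ + w) = (-8 − z₀) − w = -4 − w.
f(z) = 1/(-4 − w)^2 = (1/(-4)^2) · (1 − w/(-4))^{−2}.
By the binomial series (1−u)^{−2} = Σ_{n≥0} C(n+1, 1) u^n for |u|<1, with u = w/(-4):
  c_n = C(n+1, 1) / (-4)^(n+2).
  c_0 = 1/(-4)^2 = 1/16.
  c_1 = 2/(-4)^3 = -1/32.
  c_2 = 3/(-4)^4 = 3/256.
The series is valid for |w/d| < 1, i.e. |z − z₀| < |d|.
Radius of convergence: R = |-8 − z₀| = |-4| = 4 (distance from z₀ to the singularity z = -8).

c_0 = 1/16, c_1 = -1/32, c_2 = 3/256; R = 4.


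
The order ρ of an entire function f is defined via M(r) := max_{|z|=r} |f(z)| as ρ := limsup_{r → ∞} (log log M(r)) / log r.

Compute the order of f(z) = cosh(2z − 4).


cosh(w) is a linear combination of e^{iw} and e^{−iw} (or e^w, e^{−w} in the hyperbolic case), so |cosh(w)| ≤ e^{|w|}. With w = 2z − 4, |w| ≤ 2|z| + 4 = 2r + 4 on |z| = r, giving M(r) ≤ e^{2r + 4}, so ρ ≤ 1. On a suitable ray (z = it for sin/cos; z = t for sinh/cosh, t real → ∞), |cosh(2z − 4)| grows like e^{2|t|}/2, so ρ ≥ 1. Hence ρ = 1.
Therefore ρ = 1.

Order ρ = 1.


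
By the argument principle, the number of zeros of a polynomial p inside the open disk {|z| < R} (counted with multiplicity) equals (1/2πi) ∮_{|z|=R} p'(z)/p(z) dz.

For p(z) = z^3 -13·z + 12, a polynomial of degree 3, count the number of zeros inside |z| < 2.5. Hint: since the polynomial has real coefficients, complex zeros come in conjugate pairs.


The zeros of p are: 1, 3, -4.
Their magnitudes are: 1, 3, 4.
Zeros with |z| < R = 2.5: 1.
Count = 1.
By the argument principle, (1/2πi) ∮_{|z|=R} p'(z)/p(z) dz equals exactly this count.

Number of zeros inside |z| < 2.5: 1.


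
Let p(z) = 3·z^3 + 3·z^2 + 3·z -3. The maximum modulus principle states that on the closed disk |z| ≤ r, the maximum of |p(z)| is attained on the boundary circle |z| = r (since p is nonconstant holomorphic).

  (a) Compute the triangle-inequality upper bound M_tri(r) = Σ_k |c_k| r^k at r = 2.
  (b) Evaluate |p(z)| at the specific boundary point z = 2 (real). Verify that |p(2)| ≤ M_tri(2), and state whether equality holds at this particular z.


Coefficients: c_0 = -3, c_1 = 3, c_2 = 3, c_3 = 3. Radius r = 2.
Part (a). Triangle bound: M_tri(r) = Σ_k |c_k| r^k
  = |-3|·2^0 + |3|·2^1 + |3|·2^2 + |3|·2^3
  = 3 + 6 + 12 + 24 = 45.
This bounds M(r) := max_{|z|=r} |p(z)| from above; equality holds iff all terms c_k z^k can be made to align in phase at a single z on |z|=r.
Part (b). At z = 2 (real, on the circle |z| = r):
  p(2) = (-3)·2^0 + (3)·2^1 + (3)·2^2 + (3)·2^3 = 39.
  |p(2)| = 39.
Check: |p(2)| = 39 ≤ 45 = M_tri(2). ✓ Equality does not hold at z = 2 (the coefficients have mixed signs, so the terms do not all align in phase there).

M_tri(2) = 45; |p(2)| = 39; equality at z=2: no.


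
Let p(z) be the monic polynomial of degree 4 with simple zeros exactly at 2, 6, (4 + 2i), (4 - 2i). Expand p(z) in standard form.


The polynomial is p(z) = ∏_{α ∈ S} (z − α), where S = {2, 6, (4 + 2i), (4 - 2i)}.
Expanding the product yields: p(z) = z^4 -16·z^3 + 96·z^2 -256·z + 240.
Note conjugate pairs combine to real quadratics: (z − (4+2i))(z − (4−2i)) = z² − 8z + 20.
The resulting polynomial has degree 4 and real coefficients as required.

p(z) = z^4 -16·z^3 + 96·z^2 -256·z + 240.
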